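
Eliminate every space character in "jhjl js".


Input string: 'jhjl js'
Operation: remove all spaces
Words: 'jhjl', 'js'
Join without spaces: jhjljs


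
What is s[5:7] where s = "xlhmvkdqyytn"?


Input string: 'xlhmvkdqyytn'
Operation: slice [5:7]
Extract characters: s[5]='k', s[6]='d'
Result: kd


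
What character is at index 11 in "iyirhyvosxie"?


Input string: 'iyirhyvosxie'
Operation: get character at index 11
Index mapping: s[0]='i', s[1]='y', s[2]='i', s[3]='r', s[4]='h', s[5]='y', s[6]='v', s[7]='o', s[8]='s', s[9]='x', s[10]='i', s[11]='e'
Result: 'e'


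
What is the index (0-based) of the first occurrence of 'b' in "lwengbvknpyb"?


Input string: 'lwengbvknpyb'
Target: 'b'
Scanning left to right: s[0]='l', s[1]='w', s[2]='e', s[3]='n', s[4]='g', s[5]='b'
First match at index: 5


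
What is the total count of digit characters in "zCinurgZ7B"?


Input string: 'zCinurgZ7B'
Operation: count digit characters (0-9)
Scan: 'z', 'C', 'i', 'n', 'u', 'r', 'g', 'Z', '7'(digit), 'B'
Digits found: 1
Result: 1


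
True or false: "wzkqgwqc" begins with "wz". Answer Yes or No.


Input string: 'wzkqgwqc'
Prefix to check: 'wz'
First 2 characters of input: 'wz'
Match: True
Result: Yes


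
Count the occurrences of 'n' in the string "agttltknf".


Input string: 'agttltknf'
Target character: 'n'
Scan each position: s[7]='n'
Matches found at indices: 7
Total: 1


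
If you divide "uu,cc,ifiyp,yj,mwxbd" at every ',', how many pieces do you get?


Input string: 'uu,cc,ifiyp,yj,mwxbd'
Delimiter: ','
Split result: 'uu', 'cc', 'ifiyp', 'yj', 'mwxbd'
Number of parts: 5


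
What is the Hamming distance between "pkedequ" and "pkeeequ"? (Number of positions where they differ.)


String 1: 'pkedequ'
String 2: 'pkeeequ'
Compare each position: pos 0: 'p'=='p', pos 1: 'k'=='k', pos 2: 'e'=='e', pos 3: 'd'!='e', pos 4: 'e'=='e', pos 5: 'q'=='q', pos 6: 'u'=='u'
Differing positions: 1
Hamming distance: 1


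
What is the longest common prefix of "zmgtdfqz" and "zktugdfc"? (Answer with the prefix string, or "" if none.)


String 1: 'zmgtdfqz'
String 2: 'zktugdfc'
Compare position by position:
pos 0: 'z' vs 'z' match
pos 1: 'm' vs 'k' differ -> stop
Longest common prefix: "z" (length 1)


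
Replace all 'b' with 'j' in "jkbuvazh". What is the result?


Input string: 'jkbuvazh'
Operation: replace 'b' with 'j'
Positions of 'b': 2
After replacement: jkjuvazh


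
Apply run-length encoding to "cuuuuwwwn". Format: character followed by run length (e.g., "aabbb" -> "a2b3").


Input: 'cuuuuwwwn'
Operation: identify consecutive runs
Runs: 'c' -> c1, 'uuuu' -> u4, 'www' -> w3, 'n' -> n1
Encoded: c1u4w3n1


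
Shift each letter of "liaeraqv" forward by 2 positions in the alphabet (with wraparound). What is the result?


Input: 'liaeraqv', shift = 2
Operation: for each letter, (position + 2) mod 26
Mapping: 'l'(11+2=13)->'n', 'i'(8+2=10)->'k', 'a'(0+2=2)->'c', 'e'(4+2=6)->'g', 'r'(17+2=19)->'t', 'a'(0+2=2)->'c', 'q'(16+2=18)->'s', 'v'(21+2=23)->'x'
Result: nkcgtcsx


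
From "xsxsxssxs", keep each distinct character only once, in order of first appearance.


Input: 'xsxsxssxs'
Operation: keep first occurrence of each character
Scan: s[0]='x' new -> keep; s[1]='s' new -> keep; s[2]='x' seen -> skip; s[3]='s' seen -> skip; s[4]='x' seen -> skip; s[5]='s' seen -> skip; s[6]='s' seen -> skip; s[7]='x' seen -> skip; s[8]='s' seen -> skip
Result: xs


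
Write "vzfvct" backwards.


Input string: 'vzfvct'
Operation: reverse character order
Original order: 'v' -> 'z' -> 'f' -> 'v' -> 'c' -> 't'
Reversed order: 't' -> 'c' -> 'v' -> 'f' -> 'z' -> 'v'
Result: tcvfzv


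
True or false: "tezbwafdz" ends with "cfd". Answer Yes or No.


Input string: 'tezbwafdz'
Suffix to check: 'cfd'
Last 3 characters of input: 'fdz'
Match: False
Result: No


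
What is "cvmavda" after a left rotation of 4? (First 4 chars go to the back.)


Input: 'cvmavda', shift = 4
Operation: split at index 4 and swap parts
Front part s[0:4] = 'cvma'
Back part s[4:] = 'vda'
Rotated = back + front = 'vda' + 'cvma'
Result: vdacvma


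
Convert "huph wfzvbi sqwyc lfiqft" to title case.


Input string: 'huph wfzvbi sqwyc lfiqft'
Operation: capitalize first letter of each word
Word transformations: 'huph'->'Huph', 'wfzvbi'->'Wfzvbi', 'sqwyc'->'Sqwyc', 'lfiqft'->'Lfiqft'
Result: Huph Wfzvbi Sqwyc Lfiqft


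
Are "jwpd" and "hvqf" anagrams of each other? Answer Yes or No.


String 1: 'jwpd' -> sorted: 'djpw'
String 2: 'hvqf' -> sorted: 'fhqv'
Compare sorted forms: 'djpw' != 'fhqv'
Anagram: No


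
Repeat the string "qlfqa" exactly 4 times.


Input string: 'qlfqa'
Operation: repeat 4 times
Concatenation: 'qlfqa' + 'qlfqa' + 'qlfqa' + 'qlfqa'
Result: qlfqaqlfqaqlfqaqlfqa


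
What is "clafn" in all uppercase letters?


Input string: 'clafn'
Operation: convert each letter to uppercase
Mapping: 'c'->'C', 'l'->'L', 'a'->'A', 'f'->'F', 'n'->'N'
Result: CLAFN


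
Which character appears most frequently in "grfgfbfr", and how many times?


Input: 'grfgfbfr'
Operation: tally each character
Counts: 'b':1, 'f':3, 'g':2, 'r':2
Maximum: 'f' appears 3 times


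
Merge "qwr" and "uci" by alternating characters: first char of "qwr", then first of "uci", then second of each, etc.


String 1: 'qwr'
String 2: 'uci'
Operation: alternate characters
Pairs: 'q'+'u', 'w'+'c', 'r'+'i'
Result: quwcri


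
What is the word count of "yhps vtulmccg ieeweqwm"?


Input string: 'yhps vtulmccg ieeweqwm'
Operation: split by spaces
Words found: 'yhps', 'vtulmccg', 'ieeweqwm'
Word count: 3


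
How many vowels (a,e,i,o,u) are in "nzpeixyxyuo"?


Input string: 'nzpeixyxyuo'
Operation: count vowels (a, e, i, o, u)
Scan: s[0]='n', s[1]='z', s[2]='p', s[3]='e' (vowel), s[4]='i' (vowel), s[5]='x', s[6]='y', s[7]='x', s[8]='y', s[9]='u' (vowel), s[10]='o' (vowel)
Vowels found: 4
Result: 4


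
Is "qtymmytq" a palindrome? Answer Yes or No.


Input string: 'qtymmytq'
Reversed: 'qtymmytq'
Compare pairs: s[0]='q' vs s[7]='q' (match), s[1]='t' vs s[6]='t' (match), s[2]='y' vs s[5]='y' (match), s[3]='m' vs s[4]='m' (match)
Palindrome: Yes


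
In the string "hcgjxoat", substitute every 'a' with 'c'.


Input string: 'hcgjxoat'
Operation: replace 'a' with 'c'
Positions of 'a': 6
After replacement: hcgjxoct


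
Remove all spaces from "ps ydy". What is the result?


Input string: 'ps ydy'
Operation: remove all spaces
Words: 'ps', 'ydy'
Join without spaces: psydy


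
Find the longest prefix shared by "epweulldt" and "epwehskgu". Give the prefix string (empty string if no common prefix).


String 1: 'epweulldt'
String 2: 'epwehskgu'
Compare position by position:
pos 0: 'e' vs 'e' match
pos 1: 'p' vs 'p' match
pos 2: 'w' vs 'w' match
pos 3: 'e' vs 'e' match
pos 4: 'u' vs 'h' differ -> stop
Longest common prefix: "epwe" (length 4)


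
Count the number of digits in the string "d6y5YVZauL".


Input string: 'd6y5YVZauL'
Operation: count digit characters (0-9)
Scan: 'd', '6'(digit), 'y', '5'(digit), 'Y', 'V', 'Z', 'a', 'u', 'L'
Digits found: 2
Result: 2


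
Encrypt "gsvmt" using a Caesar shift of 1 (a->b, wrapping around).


Input: 'gsvmt', shift = 1
Operation: for each letter, (position + 1) mod 26
Mapping: 'g'(6+1=7)->'h', 's'(18+1=19)->'t', 'v'(21+1=22)->'w', 'm'(12+1=13)->'n', 't'(19+1=20)->'u'
Result: htwnu


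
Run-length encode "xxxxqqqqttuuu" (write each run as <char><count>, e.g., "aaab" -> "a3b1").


Input: 'xxxxqqqqttuuu'
Operation: identify consecutive runs
Runs: 'xxxx' -> x4, 'qqqq' -> q4, 'tt' -> t2, 'uuu' -> u3
Encoded: x4q4t2u3


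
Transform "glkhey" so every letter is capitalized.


Input string: 'glkhey'
Operation: convert each letter to uppercase
Mapping: 'g'->'G', 'l'->'L', 'k'->'K', 'h'->'H', 'e'->'E', 'y'->'Y'
Result: GLKHEY


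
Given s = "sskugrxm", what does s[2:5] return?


Input string: 'sskugrxm'
Operation: slice [2:5]
Extract characters: s[2]='k', s[3]='u', s[4]='g'
Result: kug


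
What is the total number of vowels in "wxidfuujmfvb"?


Input string: 'wxidfuujmfvb'
Operation: count vowels (a, e, i, o, u)
Scan: s[0]='w', s[1]='x', s[2]='i' (vowel), s[3]='d', s[4]='f', s[5]='u' (vowel), s[6]='u' (vowel), s[7]='j', s[8]='m', s[9]='f', s[10]='v', s[11]='b'
Vowels found: 3
Result: 3


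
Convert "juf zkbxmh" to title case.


Input string: 'juf zkbxmh'
Operation: capitalize first letter of each word
Word transformations: 'juf'->'Juf', 'zkbxmh'->'Zkbxmh'
Result: Juf Zkbxmh


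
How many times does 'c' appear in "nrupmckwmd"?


Input string: 'nrupmckwmd'
Target character: 'c'
Scan each position: s[5]='c'
Matches found at indices: 5
Total: 1


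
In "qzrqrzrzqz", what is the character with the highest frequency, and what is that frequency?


Input: 'qzrqrzrzqz'
Operation: tally each character
Counts: 'q':3, 'r':3, 'z':4
Maximum: 'z' appears 4 times


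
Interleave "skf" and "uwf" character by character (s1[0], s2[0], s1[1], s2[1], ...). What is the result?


String 1: 'skf'
String 2: 'uwf'
Operation: alternate characters
Pairs: 's'+'u', 'k'+'w', 'f'+'f'
Result: sukwff


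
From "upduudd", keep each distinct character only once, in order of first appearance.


Input: 'upduudd'
Operation: keep first occurrence of each character
Scan: s[0]='u' new -> keep; s[1]='p' new -> keep; s[2]='d' new -> keep; s[3]='u' seen -> skip; s[4]='u' seen -> skip; s[5]='d' seen -> skip; s[6]='d' seen -> skip
Result: upd


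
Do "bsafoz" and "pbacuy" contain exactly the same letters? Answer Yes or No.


String 1: 'bsafoz' -> sorted: 'abfosz'
String 2: 'pbacuy' -> sorted: 'abcpuy'
Compare sorted forms: 'abfosz' != 'abcpuy'
Anagram: No


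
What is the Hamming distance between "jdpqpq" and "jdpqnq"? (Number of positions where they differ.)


String 1: 'jdpqpq'
String 2: 'jdpqnq'
Compare each position: pos 0: 'j'=='j', pos 1: 'd'=='d', pos 2: 'p'=='p', pos 3: 'q'=='q', pos 4: 'p'!='n', pos 5: 'q'=='q'
Differing positions: 1
Hamming distance: 1


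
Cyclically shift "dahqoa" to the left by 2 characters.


Input: 'dahqoa', shift = 2
Operation: split at index 2 and swap parts
Front part s[0:2] = 'da'
Back part s[2:] = 'hqoa'
Rotated = back + front = 'hqoa' + 'da'
Result: hqoada


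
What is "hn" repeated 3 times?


Input string: 'hn'
Operation: repeat 3 times
Concatenation: 'hn' + 'hn' + 'hn'
Result: hnhnhn


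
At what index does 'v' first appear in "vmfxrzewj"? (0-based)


Input string: 'vmfxrzewj'
Target: 'v'
Scanning left to right: s[0]='v'
First match at index: 0


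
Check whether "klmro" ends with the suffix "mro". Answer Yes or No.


Input string: 'klmro'
Suffix to check: 'mro'
Last 3 characters of input: 'mro'
Match: True
Result: Yes


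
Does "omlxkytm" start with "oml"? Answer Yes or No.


Input string: 'omlxkytm'
Prefix to check: 'oml'
First 3 characters of input: 'oml'
Match: True
Result: Yes


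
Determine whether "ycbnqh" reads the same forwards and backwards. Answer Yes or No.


Input string: 'ycbnqh'
Reversed: 'hqnbcy'
Compare pairs: s[0]='y' vs s[5]='h' (mismatch), s[1]='c' vs s[4]='q' (mismatch), s[2]='b' vs s[3]='n' (mismatch)
Palindrome: No


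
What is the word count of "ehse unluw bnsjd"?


Input string: 'ehse unluw bnsjd'
Operation: split by spaces
Words found: 'ehse', 'unluw', 'bnsjd'
Word count: 3


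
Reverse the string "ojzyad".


Input string: 'ojzyad'
Operation: reverse character order
Original order: 'o' -> 'j' -> 'z' -> 'y' -> 'a' -> 'd'
Reversed order: 'd' -> 'a' -> 'y' -> 'z' -> 'j' -> 'o'
Result: dayzjo


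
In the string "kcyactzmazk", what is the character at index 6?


Input string: 'kcyactzmazk'
Operation: get character at index 6
Index mapping: s[0]='k', s[1]='c', s[2]='y', s[3]='a', s[4]='c', s[5]='t', s[6]='z'
Result: 'z'


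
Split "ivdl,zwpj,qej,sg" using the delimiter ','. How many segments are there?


Input string: 'ivdl,zwpj,qej,sg'
Delimiter: ','
Split result: 'ivdl', 'zwpj', 'qej', 'sg'
Number of parts: 4


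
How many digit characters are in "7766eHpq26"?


Input string: '7766eHpq26'
Operation: count digit characters (0-9)
Scan: '7'(digit), '7'(digit), '6'(digit), '6'(digit), 'e', 'H', 'p', 'q', '2'(digit), '6'(digit)
Digits found: 6
Result: 6


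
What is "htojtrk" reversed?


Input string: 'htojtrk'
Operation: reverse character order
Original order: 'h' -> 't' -> 'o' -> 'j' -> 't' -> 'r' -> 'k'
Reversed order: 'k' -> 'r' -> 't' -> 'j' -> 'o' -> 't' -> 'h'
Result: krtjoth


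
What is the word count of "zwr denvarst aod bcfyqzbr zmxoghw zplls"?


Input string: 'zwr denvarst aod bcfyqzbr zmxoghw zplls'
Operation: split by spaces
Words found: 'zwr', 'denvarst', 'aod', 'bcfyqzbr', 'zmxoghw', 'zplls'
Word count: 6


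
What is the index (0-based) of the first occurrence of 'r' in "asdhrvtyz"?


Input string: 'asdhrvtyz'
Target: 'r'
Scanning left to right: s[0]='a', s[1]='s', s[2]='d', s[3]='h', s[4]='r'
First match at index: 4


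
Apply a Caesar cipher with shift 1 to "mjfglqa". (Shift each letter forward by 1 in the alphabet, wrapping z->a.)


Input: 'mjfglqa', shift = 1
Operation: for each letter, (position + 1) mod 26
Mapping: 'm'(12+1=13)->'n', 'j'(9+1=10)->'k', 'f'(5+1=6)->'g', 'g'(6+1=7)->'h', 'l'(11+1=12)->'m', 'q'(16+1=17)->'r', 'a'(0+1=1)->'b'
Result: nkghmrb


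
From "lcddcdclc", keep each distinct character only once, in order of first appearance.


Input: 'lcddcdclc'
Operation: keep first occurrence of each character
Scan: s[0]='l' new -> keep; s[1]='c' new -> keep; s[2]='d' new -> keep; s[3]='d' seen -> skip; s[4]='c' seen -> skip; s[5]='d' seen -> skip; s[6]='c' seen -> skip; s[7]='l' seen -> skip; s[8]='c' seen -> skip
Result: lcd


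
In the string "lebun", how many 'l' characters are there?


Input string: 'lebun'
Target character: 'l'
Scan each position: s[0]='l'
Matches found at indices: 0
Total: 1


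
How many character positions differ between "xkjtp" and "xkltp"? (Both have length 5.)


String 1: 'xkjtp'
String 2: 'xkltp'
Compare each position: pos 0: 'x'=='x', pos 1: 'k'=='k', pos 2: 'j'!='l', pos 3: 't'=='t', pos 4: 'p'=='p'
Differing positions: 1
Hamming distance: 1


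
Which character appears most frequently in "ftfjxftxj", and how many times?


Input: 'ftfjxftxj'
Operation: tally each character
Counts: 'f':3, 'j':2, 't':2, 'x':2
Maximum: 'f' appears 3 times


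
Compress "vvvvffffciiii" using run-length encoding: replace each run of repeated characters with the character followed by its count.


Input: 'vvvvffffciiii'
Operation: identify consecutive runs
Runs: 'vvvv' -> v4, 'ffff' -> f4, 'c' -> c1, 'iiii' -> i4
Encoded: v4f4c1i4


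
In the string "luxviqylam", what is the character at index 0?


Input string: 'luxviqylam'
Operation: get character at index 0
Index mapping: s[0]='l'
Result: 'l'


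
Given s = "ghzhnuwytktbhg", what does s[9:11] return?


Input string: 'ghzhnuwytktbhg'
Operation: slice [9:11]
Extract characters: s[9]='k', s[10]='t'
Result: kt


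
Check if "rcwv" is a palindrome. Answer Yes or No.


Input string: 'rcwv'
Reversed: 'vwcr'
Compare pairs: s[0]='r' vs s[3]='v' (mismatch), s[1]='c' vs s[2]='w' (mismatch)
Palindrome: No


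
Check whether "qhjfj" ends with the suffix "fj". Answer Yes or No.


Input string: 'qhjfj'
Suffix to check: 'fj'
Last 2 characters of input: 'fj'
Match: True
Result: Yes


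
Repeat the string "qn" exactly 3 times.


Input string: 'qn'
Operation: repeat 3 times
Concatenation: 'qn' + 'qn' + 'qn'
Result: qnqnqn


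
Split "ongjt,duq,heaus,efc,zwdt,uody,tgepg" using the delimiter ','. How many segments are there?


Input string: 'ongjt,duq,heaus,efc,zwdt,uody,tgepg'
Delimiter: ','
Split result: 'ongjt', 'duq', 'heaus', 'efc', 'zwdt', 'uody', 'tgepg'
Number of parts: 7


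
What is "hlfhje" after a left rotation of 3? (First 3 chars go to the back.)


Input: 'hlfhje', shift = 3
Operation: split at index 3 and swap parts
Front part s[0:3] = 'hlf'
Back part s[3:] = 'hje'
Rotated = back + front = 'hje' + 'hlf'
Result: hjehlf


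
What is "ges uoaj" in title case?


Input string: 'ges uoaj'
Operation: capitalize first letter of each word
Word transformations: 'ges'->'Ges', 'uoaj'->'Uoaj'
Result: Ges Uoaj


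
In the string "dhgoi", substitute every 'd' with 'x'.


Input string: 'dhgoi'
Operation: replace 'd' with 'x'
Positions of 'd': 0
After replacement: xhgoi


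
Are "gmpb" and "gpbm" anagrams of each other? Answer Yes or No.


String 1: 'gmpb' -> sorted: 'bgmp'
String 2: 'gpbm' -> sorted: 'bgmp'
Compare sorted forms: 'bgmp' == 'bgmp'
Anagram: Yes


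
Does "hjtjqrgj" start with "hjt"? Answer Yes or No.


Input string: 'hjtjqrgj'
Prefix to check: 'hjt'
First 3 characters of input: 'hjt'
Match: True
Result: Yes


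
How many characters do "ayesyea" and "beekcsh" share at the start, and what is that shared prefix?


String 1: 'ayesyea'
String 2: 'beekcsh'
Compare position by position:
pos 0: 'a' vs 'b' differ -> stop
Longest common prefix: "" (length 0)


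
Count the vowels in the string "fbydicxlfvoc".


Input string: 'fbydicxlfvoc'
Operation: count vowels (a, e, i, o, u)
Scan: s[0]='f', s[1]='b', s[2]='y', s[3]='d', s[4]='i' (vowel), s[5]='c', s[6]='x', s[7]='l', s[8]='f', s[9]='v', s[10]='o' (vowel), s[11]='c'
Vowels found: 2
Result: 2


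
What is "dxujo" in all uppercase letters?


Input string: 'dxujo'
Operation: convert each letter to uppercase
Mapping: 'd'->'D', 'x'->'X', 'u'->'U', 'j'->'J', 'o'->'O'
Result: DXUJO


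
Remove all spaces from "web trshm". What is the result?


Input string: 'web trshm'
Operation: remove all spaces
Words: 'web', 'trshm'
Join without spaces: webtrshm


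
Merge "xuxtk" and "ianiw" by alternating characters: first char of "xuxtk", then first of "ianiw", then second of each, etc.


String 1: 'xuxtk'
String 2: 'ianiw'
Operation: alternate characters
Pairs: 'x'+'i', 'u'+'a', 'x'+'n', 't'+'i', 'k'+'w'
Result: xiuaxntikw


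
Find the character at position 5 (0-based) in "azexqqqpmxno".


Input string: 'azexqqqpmxno'
Operation: get character at index 5
Index mapping: s[0]='a', s[1]='z', s[2]='e', s[3]='x', s[4]='q', s[5]='q'
Result: 'q'


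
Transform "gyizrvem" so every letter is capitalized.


Input string: 'gyizrvem'
Operation: convert each letter to uppercase
Mapping: 'g'->'G', 'y'->'Y', 'i'->'I', 'z'->'Z', 'r'->'R', 'v'->'V', 'e'->'E', 'm'->'M'
Result: GYIZRVEM


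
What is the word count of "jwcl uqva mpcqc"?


Input string: 'jwcl uqva mpcqc'
Operation: split by spaces
Words found: 'jwcl', 'uqva', 'mpcqc'
Word count: 3


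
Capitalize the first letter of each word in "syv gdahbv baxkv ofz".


Input string: 'syv gdahbv baxkv ofz'
Operation: capitalize first letter of each word
Word transformations: 'syv'->'Syv', 'gdahbv'->'Gdahbv', 'baxkv'->'Baxkv', 'ofz'->'Ofz'
Result: Syv Gdahbv Baxkv Ofz


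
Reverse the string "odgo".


Input string: 'odgo'
Operation: reverse character order
Original order: 'o' -> 'd' -> 'g' -> 'o'
Reversed order: 'o' -> 'g' -> 'd' -> 'o'
Result: ogdo


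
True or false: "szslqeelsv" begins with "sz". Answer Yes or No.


Input string: 'szslqeelsv'
Prefix to check: 'sz'
First 2 characters of input: 'sz'
Match: True
Result: Yes


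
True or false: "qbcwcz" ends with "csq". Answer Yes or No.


Input string: 'qbcwcz'
Suffix to check: 'csq'
Last 3 characters of input: 'wcz'
Match: False
Result: No


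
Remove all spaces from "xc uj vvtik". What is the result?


Input string: 'xc uj vvtik'
Operation: remove all spaces
Words: 'xc', 'uj', 'vvtik'
Join without spaces: xcujvvtik


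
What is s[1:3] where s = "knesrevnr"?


Input string: 'knesrevnr'
Operation: slice [1:3]
Extract characters: s[1]='n', s[2]='e'
Result: ne


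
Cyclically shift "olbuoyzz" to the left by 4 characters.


Input: 'olbuoyzz', shift = 4
Operation: split at index 4 and swap parts
Front part s[0:4] = 'olbu'
Back part s[4:] = 'oyzz'
Rotated = back + front = 'oyzz' + 'olbu'
Result: oyzzolbu


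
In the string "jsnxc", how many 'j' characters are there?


Input string: 'jsnxc'
Target character: 'j'
Scan each position: s[0]='j'
Matches found at indices: 0
Total: 1


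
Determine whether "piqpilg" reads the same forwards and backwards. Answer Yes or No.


Input string: 'piqpilg'
Reversed: 'glipqip'
Compare pairs: s[0]='p' vs s[6]='g' (mismatch), s[1]='i' vs s[5]='l' (mismatch), s[2]='q' vs s[4]='i' (mismatch)
Palindrome: No


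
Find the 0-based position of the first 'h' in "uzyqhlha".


Input string: 'uzyqhlha'
Target: 'h'
Scanning left to right: s[0]='u', s[1]='z', s[2]='y', s[3]='q', s[4]='h'
First match at index: 4


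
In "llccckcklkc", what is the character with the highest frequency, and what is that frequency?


Input: 'llccckcklkc'
Operation: tally each character
Counts: 'c':5, 'k':3, 'l':3
Maximum: 'c' appears 5 times


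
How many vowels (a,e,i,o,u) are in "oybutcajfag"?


Input string: 'oybutcajfag'
Operation: count vowels (a, e, i, o, u)
Scan: s[0]='o' (vowel), s[1]='y', s[2]='b', s[3]='u' (vowel), s[4]='t', s[5]='c', s[6]='a' (vowel), s[7]='j', s[8]='f', s[9]='a' (vowel), s[10]='g'
Vowels found: 4
Result: 4


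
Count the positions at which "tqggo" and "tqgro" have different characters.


String 1: 'tqggo'
String 2: 'tqgro'
Compare each position: pos 0: 't'=='t', pos 1: 'q'=='q', pos 2: 'g'=='g', pos 3: 'g'!='r', pos 4: 'o'=='o'
Differing positions: 1
Hamming distance: 1


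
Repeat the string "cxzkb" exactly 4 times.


Input string: 'cxzkb'
Operation: repeat 4 times
Concatenation: 'cxzkb' + 'cxzkb' + 'cxzkb' + 'cxzkb'
Result: cxzkbcxzkbcxzkbcxzkb


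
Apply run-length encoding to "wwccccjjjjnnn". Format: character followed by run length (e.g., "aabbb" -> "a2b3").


Input: 'wwccccjjjjnnn'
Operation: identify consecutive runs
Runs: 'ww' -> w2, 'cccc' -> c4, 'jjjj' -> j4, 'nnn' -> n3
Encoded: w2c4j4n3


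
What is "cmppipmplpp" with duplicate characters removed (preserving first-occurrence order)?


Input: 'cmppipmplpp'
Operation: keep first occurrence of each character
Scan: s[0]='c' new -> keep; s[1]='m' new -> keep; s[2]='p' new -> keep; s[3]='p' seen -> skip; s[4]='i' new -> keep; s[5]='p' seen -> skip; s[6]='m' seen -> skip; s[7]='p' seen -> skip; s[8]='l' new -> keep; s[9]='p' seen -> skip; s[10]='p' seen -> skip
Result: cmpil


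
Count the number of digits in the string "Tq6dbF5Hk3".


Input string: 'Tq6dbF5Hk3'
Operation: count digit characters (0-9)
Scan: 'T', 'q', '6'(digit), 'd', 'b', 'F', '5'(digit), 'H', 'k', '3'(digit)
Digits found: 3
Result: 3


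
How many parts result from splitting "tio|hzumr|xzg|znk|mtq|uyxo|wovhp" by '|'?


Input string: 'tio|hzumr|xzg|znk|mtq|uyxo|wovhp'
Delimiter: '|'
Split result: 'tio', 'hzumr', 'xzg', 'znk', 'mtq', 'uyxo', 'wovhp'
Number of parts: 7


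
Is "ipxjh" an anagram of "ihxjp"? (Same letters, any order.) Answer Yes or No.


String 1: 'ihxjp' -> sorted: 'hijpx'
String 2: 'ipxjh' -> sorted: 'hijpx'
Compare sorted forms: 'hijpx' == 'hijpx'
Anagram: Yes


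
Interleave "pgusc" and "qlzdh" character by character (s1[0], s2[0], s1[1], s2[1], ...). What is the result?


String 1: 'pgusc'
String 2: 'qlzdh'
Operation: alternate characters
Pairs: 'p'+'q', 'g'+'l', 'u'+'z', 's'+'d', 'c'+'h'
Result: pqgluzsdch


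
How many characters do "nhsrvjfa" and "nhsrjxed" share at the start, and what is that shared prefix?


String 1: 'nhsrvjfa'
String 2: 'nhsrjxed'
Compare position by position:
pos 0: 'n' vs 'n' match
pos 1: 'h' vs 'h' match
pos 2: 's' vs 's' match
pos 3: 'r' vs 'r' match
pos 4: 'v' vs 'j' differ -> stop
Longest common prefix: "nhsr" (length 4)


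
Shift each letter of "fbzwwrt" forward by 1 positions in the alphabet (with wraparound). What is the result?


Input: 'fbzwwrt', shift = 1
Operation: for each letter, (position + 1) mod 26
Mapping: 'f'(5+1=6)->'g', 'b'(1+1=2)->'c', 'z'(25+1=26, 26 mod 26=0)->'a', 'w'(22+1=23)->'x', 'w'(22+1=23)->'x', 'r'(17+1=18)->'s', 't'(19+1=20)->'u'
Result: gcaxxsu


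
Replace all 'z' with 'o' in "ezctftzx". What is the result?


Input string: 'ezctftzx'
Operation: replace 'z' with 'o'
Positions of 'z': 1, 6
After replacement: eoctftox


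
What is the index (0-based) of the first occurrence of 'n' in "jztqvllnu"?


Input string: 'jztqvllnu'
Target: 'n'
Scanning left to right: s[0]='j', s[1]='z', s[2]='t', s[3]='q', s[4]='v', s[5]='l', s[6]='l', s[7]='n'
First match at index: 7


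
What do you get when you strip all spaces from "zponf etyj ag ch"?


Input string: 'zponf etyj ag ch'
Operation: remove all spaces
Words: 'zponf', 'etyj', 'ag', 'ch'
Join without spaces: zponfetyjagch


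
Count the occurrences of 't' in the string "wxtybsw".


Input string: 'wxtybsw'
Target character: 't'
Scan each position: s[2]='t'
Matches found at indices: 2
Total: 1


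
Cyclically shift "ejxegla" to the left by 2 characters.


Input: 'ejxegla', shift = 2
Operation: split at index 2 and swap parts
Front part s[0:2] = 'ej'
Back part s[2:] = 'xegla'
Rotated = back + front = 'xegla' + 'ej'
Result: xeglaej


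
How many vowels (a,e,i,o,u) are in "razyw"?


Input string: 'razyw'
Operation: count vowels (a, e, i, o, u)
Scan: s[0]='r', s[1]='a' (vowel), s[2]='z', s[3]='y', s[4]='w'
Vowels found: 1
Result: 1


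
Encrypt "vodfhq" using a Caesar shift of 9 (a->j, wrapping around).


Input: 'vodfhq', shift = 9
Operation: for each letter, (position + 9) mod 26
Mapping: 'v'(21+9=30, 30 mod 26=4)->'e', 'o'(14+9=23)->'x', 'd'(3+9=12)->'m', 'f'(5+9=14)->'o', 'h'(7+9=16)->'q', 'q'(16+9=25)->'z'
Result: exmoqz


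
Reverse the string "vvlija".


Input string: 'vvlija'
Operation: reverse character order
Original order: 'v' -> 'v' -> 'l' -> 'i' -> 'j' -> 'a'
Reversed order: 'a' -> 'j' -> 'i' -> 'l' -> 'v' -> 'v'
Result: ajilvv


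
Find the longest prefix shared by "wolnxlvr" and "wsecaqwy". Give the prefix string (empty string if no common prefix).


String 1: 'wolnxlvr'
String 2: 'wsecaqwy'
Compare position by position:
pos 0: 'w' vs 'w' match
pos 1: 'o' vs 's' differ -> stop
Longest common prefix: "w" (length 1)


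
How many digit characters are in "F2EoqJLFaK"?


Input string: 'F2EoqJLFaK'
Operation: count digit characters (0-9)
Scan: 'F', '2'(digit), 'E', 'o', 'q', 'J', 'L', 'F', 'a', 'K'
Digits found: 1
Result: 1


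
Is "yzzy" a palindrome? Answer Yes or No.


Input string: 'yzzy'
Reversed: 'yzzy'
Compare pairs: s[0]='y' vs s[3]='y' (match), s[1]='z' vs s[2]='z' (match)
Palindrome: Yes


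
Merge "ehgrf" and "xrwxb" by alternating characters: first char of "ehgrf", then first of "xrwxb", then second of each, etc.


String 1: 'ehgrf'
String 2: 'xrwxb'
Operation: alternate characters
Pairs: 'e'+'x', 'h'+'r', 'g'+'w', 'r'+'x', 'f'+'b'
Result: exhrgwrxfb


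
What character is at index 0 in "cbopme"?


Input string: 'cbopme'
Operation: get character at index 0
Index mapping: s[0]='c'
Result: 'c'


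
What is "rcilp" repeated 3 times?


Input string: 'rcilp'
Operation: repeat 3 times
Concatenation: 'rcilp' + 'rcilp' + 'rcilp'
Result: rcilprcilprcilp


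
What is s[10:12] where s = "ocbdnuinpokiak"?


Input string: 'ocbdnuinpokiak'
Operation: slice [10:12]
Extract characters: s[10]='k', s[11]='i'
Result: ki


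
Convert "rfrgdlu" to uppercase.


Input string: 'rfrgdlu'
Operation: convert each letter to uppercase
Mapping: 'r'->'R', 'f'->'F', 'r'->'R', 'g'->'G', 'd'->'D', 'l'->'L', 'u'->'U'
Result: RFRGDLU


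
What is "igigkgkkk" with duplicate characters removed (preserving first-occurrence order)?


Input: 'igigkgkkk'
Operation: keep first occurrence of each character
Scan: s[0]='i' new -> keep; s[1]='g' new -> keep; s[2]='i' seen -> skip; s[3]='g' seen -> skip; s[4]='k' new -> keep; s[5]='g' seen -> skip; s[6]='k' seen -> skip; s[7]='k' seen -> skip; s[8]='k' seen -> skip
Result: igk


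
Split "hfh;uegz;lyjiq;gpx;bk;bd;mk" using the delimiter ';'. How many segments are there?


Input string: 'hfh;uegz;lyjiq;gpx;bk;bd;mk'
Delimiter: ';'
Split result: 'hfh', 'uegz', 'lyjiq', 'gpx', 'bk', 'bd', 'mk'
Number of parts: 7


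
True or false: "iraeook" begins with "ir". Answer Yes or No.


Input string: 'iraeook'
Prefix to check: 'ir'
First 2 characters of input: 'ir'
Match: True
Result: Yes


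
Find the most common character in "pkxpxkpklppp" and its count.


Input: 'pkxpxkpklppp'
Operation: tally each character
Counts: 'k':3, 'l':1, 'p':6, 'x':2
Maximum: 'p' appears 6 times


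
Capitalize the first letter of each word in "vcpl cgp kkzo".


Input string: 'vcpl cgp kkzo'
Operation: capitalize first letter of each word
Word transformations: 'vcpl'->'Vcpl', 'cgp'->'Cgp', 'kkzo'->'Kkzo'
Result: Vcpl Cgp Kkzo


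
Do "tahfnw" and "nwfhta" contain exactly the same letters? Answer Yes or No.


String 1: 'tahfnw' -> sorted: 'afhntw'
String 2: 'nwfhta' -> sorted: 'afhntw'
Compare sorted forms: 'afhntw' == 'afhntw'
Anagram: Yes


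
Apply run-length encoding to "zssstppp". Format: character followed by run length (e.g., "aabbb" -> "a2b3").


Input: 'zssstppp'
Operation: identify consecutive runs
Runs: 'z' -> z1, 'sss' -> s3, 't' -> t1, 'ppp' -> p3
Encoded: z1s3t1p3


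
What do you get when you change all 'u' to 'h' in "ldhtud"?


Input string: 'ldhtud'
Operation: replace 'u' with 'h'
Positions of 'u': 4
After replacement: ldhthd


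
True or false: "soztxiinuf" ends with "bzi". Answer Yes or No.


Input string: 'soztxiinuf'
Suffix to check: 'bzi'
Last 3 characters of input: 'nuf'
Match: False
Result: No


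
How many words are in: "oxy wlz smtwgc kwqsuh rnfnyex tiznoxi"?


Input string: 'oxy wlz smtwgc kwqsuh rnfnyex tiznoxi'
Operation: split by spaces
Words found: 'oxy', 'wlz', 'smtwgc', 'kwqsuh', 'rnfnyex', 'tiznoxi'
Word count: 6


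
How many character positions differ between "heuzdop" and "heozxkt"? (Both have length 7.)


String 1: 'heuzdop'
String 2: 'heozxkt'
Compare each position: pos 0: 'h'=='h', pos 1: 'e'=='e', pos 2: 'u'!='o', pos 3: 'z'=='z', pos 4: 'd'!='x', pos 5: 'o'!='k', pos 6: 'p'!='t'
Differing positions: 4
Hamming distance: 4


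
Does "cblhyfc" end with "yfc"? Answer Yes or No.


Input string: 'cblhyfc'
Suffix to check: 'yfc'
Last 3 characters of input: 'yfc'
Match: True
Result: Yes


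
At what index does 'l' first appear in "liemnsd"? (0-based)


Input string: 'liemnsd'
Target: 'l'
Scanning left to right: s[0]='l'
First match at index: 0


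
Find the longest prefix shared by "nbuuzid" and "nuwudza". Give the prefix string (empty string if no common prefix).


String 1: 'nbuuzid'
String 2: 'nuwudza'
Compare position by position:
pos 0: 'n' vs 'n' match
pos 1: 'b' vs 'u' differ -> stop
Longest common prefix: "n" (length 1)


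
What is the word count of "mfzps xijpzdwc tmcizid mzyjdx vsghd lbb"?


Input string: 'mfzps xijpzdwc tmcizid mzyjdx vsghd lbb'
Operation: split by spaces
Words found: 'mfzps', 'xijpzdwc', 'tmcizid', 'mzyjdx', 'vsghd', 'lbb'
Word count: 6


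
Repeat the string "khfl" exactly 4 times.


Input string: 'khfl'
Operation: repeat 4 times
Concatenation: 'khfl' + 'khfl' + 'khfl' + 'khfl'
Result: khflkhflkhflkhfl


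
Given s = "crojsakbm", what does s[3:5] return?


Input string: 'crojsakbm'
Operation: slice [3:5]
Extract characters: s[3]='j', s[4]='s'
Result: js


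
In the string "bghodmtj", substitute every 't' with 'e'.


Input string: 'bghodmtj'
Operation: replace 't' with 'e'
Positions of 't': 6
After replacement: bghodmej


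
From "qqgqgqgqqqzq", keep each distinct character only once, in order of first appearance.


Input: 'qqgqgqgqqqzq'
Operation: keep first occurrence of each character
Scan: s[0]='q' new -> keep; s[1]='q' seen -> skip; s[2]='g' new -> keep; s[3]='q' seen -> skip; s[4]='g' seen -> skip; s[5]='q' seen -> skip; s[6]='g' seen -> skip; s[7]='q' seen -> skip; s[8]='q' seen -> skip; s[9]='q' seen -> skip; s[10]='z' new -> keep; s[11]='q' seen -> skip
Result: qgz


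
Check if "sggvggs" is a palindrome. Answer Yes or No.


Input string: 'sggvggs'
Reversed: 'sggvggs'
Compare pairs: s[0]='s' vs s[6]='s' (match), s[1]='g' vs s[5]='g' (match), s[2]='g' vs s[4]='g' (match)
Palindrome: Yes


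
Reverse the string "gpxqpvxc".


Input string: 'gpxqpvxc'
Operation: reverse character order
Original order: 'g' -> 'p' -> 'x' -> 'q' -> 'p' -> 'v' -> 'x' -> 'c'
Reversed order: 'c' -> 'x' -> 'v' -> 'p' -> 'q' -> 'x' -> 'p' -> 'g'
Result: cxvpqxpg


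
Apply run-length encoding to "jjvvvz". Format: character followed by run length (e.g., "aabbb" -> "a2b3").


Input: 'jjvvvz'
Operation: identify consecutive runs
Runs: 'jj' -> j2, 'vvv' -> v3, 'z' -> z1
Encoded: j2v3z1


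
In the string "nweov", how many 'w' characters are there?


Input string: 'nweov'
Target character: 'w'
Scan each position: s[1]='w'
Matches found at indices: 1
Total: 1


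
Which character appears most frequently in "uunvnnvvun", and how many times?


Input: 'uunvnnvvun'
Operation: tally each character
Counts: 'n':4, 'u':3, 'v':3
Maximum: 'n' appears 4 times


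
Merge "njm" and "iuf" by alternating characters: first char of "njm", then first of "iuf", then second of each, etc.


String 1: 'njm'
String 2: 'iuf'
Operation: alternate characters
Pairs: 'n'+'i', 'j'+'u', 'm'+'f'
Result: nijumf


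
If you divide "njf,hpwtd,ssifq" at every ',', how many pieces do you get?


Input string: 'njf,hpwtd,ssifq'
Delimiter: ','
Split result: 'njf', 'hpwtd', 'ssifq'
Number of parts: 3


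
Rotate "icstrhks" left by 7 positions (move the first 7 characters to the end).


Input: 'icstrhks', shift = 7
Operation: split at index 7 and swap parts
Front part s[0:7] = 'icstrhk'
Back part s[7:] = 's'
Rotated = back + front = 's' + 'icstrhk'
Result: sicstrhk


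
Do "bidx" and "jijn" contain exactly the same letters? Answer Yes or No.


String 1: 'bidx' -> sorted: 'bdix'
String 2: 'jijn' -> sorted: 'ijjn'
Compare sorted forms: 'bdix' != 'ijjn'
Anagram: No


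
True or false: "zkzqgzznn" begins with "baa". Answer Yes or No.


Input string: 'zkzqgzznn'
Prefix to check: 'baa'
First 3 characters of input: 'zkz'
Match: False
Result: No


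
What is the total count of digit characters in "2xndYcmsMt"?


Input string: '2xndYcmsMt'
Operation: count digit characters (0-9)
Scan: '2'(digit), 'x', 'n', 'd', 'Y', 'c', 'm', 's', 'M', 't'
Digits found: 1
Result: 1


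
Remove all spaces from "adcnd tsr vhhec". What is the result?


Input string: 'adcnd tsr vhhec'
Operation: remove all spaces
Words: 'adcnd', 'tsr', 'vhhec'
Join without spaces: adcndtsrvhhec


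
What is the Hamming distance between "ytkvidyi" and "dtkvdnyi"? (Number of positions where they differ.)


String 1: 'ytkvidyi'
String 2: 'dtkvdnyi'
Compare each position: pos 0: 'y'!='d', pos 1: 't'=='t', pos 2: 'k'=='k', pos 3: 'v'=='v', pos 4: 'i'!='d', pos 5: 'd'!='n', pos 6: 'y'=='y', pos 7: 'i'=='i'
Differing positions: 3
Hamming distance: 3


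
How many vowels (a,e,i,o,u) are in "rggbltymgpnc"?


Input string: 'rggbltymgpnc'
Operation: count vowels (a, e, i, o, u)
Scan: s[0]='r', s[1]='g', s[2]='g', s[3]='b', s[4]='l', s[5]='t', s[6]='y', s[7]='m', s[8]='g', s[9]='p', s[10]='n', s[11]='c'
Vowels found: 0
Result: 0


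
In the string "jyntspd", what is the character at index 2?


Input string: 'jyntspd'
Operation: get character at index 2
Index mapping: s[0]='j', s[1]='y', s[2]='n'
Result: 'n'


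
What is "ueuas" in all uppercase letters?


Input string: 'ueuas'
Operation: convert each letter to uppercase
Mapping: 'u'->'U', 'e'->'E', 'u'->'U', 'a'->'A', 's'->'S'
Result: UEUAS


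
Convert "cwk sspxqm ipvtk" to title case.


Input string: 'cwk sspxqm ipvtk'
Operation: capitalize first letter of each word
Word transformations: 'cwk'->'Cwk', 'sspxqm'->'Sspxqm', 'ipvtk'->'Ipvtk'
Result: Cwk Sspxqm Ipvtk


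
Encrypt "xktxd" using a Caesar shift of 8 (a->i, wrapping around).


Input: 'xktxd', shift = 8
Operation: for each letter, (position + 8) mod 26
Mapping: 'x'(23+8=31, 31 mod 26=5)->'f', 'k'(10+8=18)->'s', 't'(19+8=27, 27 mod 26=1)->'b', 'x'(23+8=31, 31 mod 26=5)->'f', 'd'(3+8=11)->'l'
Result: fsbfl


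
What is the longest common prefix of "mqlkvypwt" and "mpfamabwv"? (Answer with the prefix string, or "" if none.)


String 1: 'mqlkvypwt'
String 2: 'mpfamabwv'
Compare position by position:
pos 0: 'm' vs 'm' match
pos 1: 'q' vs 'p' differ -> stop
Longest common prefix: "m" (length 1)


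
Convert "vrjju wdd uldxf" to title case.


Input string: 'vrjju wdd uldxf'
Operation: capitalize first letter of each word
Word transformations: 'vrjju'->'Vrjju', 'wdd'->'Wdd', 'uldxf'->'Uldxf'
Result: Vrjju Wdd Uldxf


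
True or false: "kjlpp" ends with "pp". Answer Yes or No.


Input string: 'kjlpp'
Suffix to check: 'pp'
Last 2 characters of input: 'pp'
Match: True
Result: Yes


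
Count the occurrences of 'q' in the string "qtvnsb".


Input string: 'qtvnsb'
Target character: 'q'
Scan each position: s[0]='q'
Matches found at indices: 0
Total: 1


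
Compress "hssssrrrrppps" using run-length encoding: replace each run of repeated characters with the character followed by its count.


Input: 'hssssrrrrppps'
Operation: identify consecutive runs
Runs: 'h' -> h1, 'ssss' -> s4, 'rrrr' -> r4, 'ppp' -> p3, 's' -> s1
Encoded: h1s4r4p3s1


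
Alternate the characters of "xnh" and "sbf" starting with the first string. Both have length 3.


String 1: 'xnh'
String 2: 'sbf'
Operation: alternate characters
Pairs: 'x'+'s', 'n'+'b', 'h'+'f'
Result: xsnbhf


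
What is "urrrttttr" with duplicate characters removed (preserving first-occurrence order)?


Input: 'urrrttttr'
Operation: keep first occurrence of each character
Scan: s[0]='u' new -> keep; s[1]='r' new -> keep; s[2]='r' seen -> skip; s[3]='r' seen -> skip; s[4]='t' new -> keep; s[5]='t' seen -> skip; s[6]='t' seen -> skip; s[7]='t' seen -> skip; s[8]='r' seen -> skip
Result: urt


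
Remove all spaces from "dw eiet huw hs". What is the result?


Input string: 'dw eiet huw hs'
Operation: remove all spaces
Words: 'dw', 'eiet', 'huw', 'hs'
Join without spaces: dweiethuwhs


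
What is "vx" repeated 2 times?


Input string: 'vx'
Operation: repeat 2 times
Concatenation: 'vx' + 'vx'
Result: vxvx


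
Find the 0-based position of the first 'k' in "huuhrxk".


Input string: 'huuhrxk'
Target: 'k'
Scanning left to right: s[0]='h', s[1]='u', s[2]='u', s[3]='h', s[4]='r', s[5]='x', s[6]='k'
First match at index: 6


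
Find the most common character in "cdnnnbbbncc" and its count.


Input: 'cdnnnbbbncc'
Operation: tally each character
Counts: 'b':3, 'c':3, 'd':1, 'n':4
Maximum: 'n' appears 4 times


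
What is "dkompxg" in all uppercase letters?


Input string: 'dkompxg'
Operation: convert each letter to uppercase
Mapping: 'd'->'D', 'k'->'K', 'o'->'O', 'm'->'M', 'p'->'P', 'x'->'X', 'g'->'G'
Result: DKOMPXG


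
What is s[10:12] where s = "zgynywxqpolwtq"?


Input string: 'zgynywxqpolwtq'
Operation: slice [10:12]
Extract characters: s[10]='l', s[11]='w'
Result: lw


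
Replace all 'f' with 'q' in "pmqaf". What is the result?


Input string: 'pmqaf'
Operation: replace 'f' with 'q'
Positions of 'f': 4
After replacement: pmqaq


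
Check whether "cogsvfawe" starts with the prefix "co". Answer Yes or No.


Input string: 'cogsvfawe'
Prefix to check: 'co'
First 2 characters of input: 'co'
Match: True
Result: Yes


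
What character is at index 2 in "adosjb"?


Input string: 'adosjb'
Operation: get character at index 2
Index mapping: s[0]='a', s[1]='d', s[2]='o'
Result: 'o'


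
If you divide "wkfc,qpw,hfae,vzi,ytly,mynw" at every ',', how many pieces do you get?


Input string: 'wkfc,qpw,hfae,vzi,ytly,mynw'
Delimiter: ','
Split result: 'wkfc', 'qpw', 'hfae', 'vzi', 'ytly', 'mynw'
Number of parts: 6
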